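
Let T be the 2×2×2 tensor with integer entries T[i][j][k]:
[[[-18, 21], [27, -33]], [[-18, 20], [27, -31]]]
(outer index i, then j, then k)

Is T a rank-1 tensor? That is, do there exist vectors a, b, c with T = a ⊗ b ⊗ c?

No

The mode-3 unfolding of T (rows indexed by k, columns by (i,j) = (0,0), (0,1), (1,0), (1,1)) is [[-18, 27, -18, 27], [21, -33, 20, -31]].
There the 2×2 minor on rows k ∈ {0, 1}, columns (i,j) ∈ {(0,0), (0,1)} is det [[-18, 27], [21, -33]] = 27 ≠ 0, so this unfolding has rank ≥ 2; CP rank is at least every unfolding rank, so rank(T) ≥ 2.
In particular rank(T) ≥ 2 > 1, so T is not rank-1.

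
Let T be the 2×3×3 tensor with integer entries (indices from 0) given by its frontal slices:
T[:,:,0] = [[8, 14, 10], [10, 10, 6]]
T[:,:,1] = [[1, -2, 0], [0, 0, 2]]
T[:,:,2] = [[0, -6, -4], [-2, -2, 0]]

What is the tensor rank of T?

3

Lower bound: the mode-3 unfolding of T (rows indexed by k, columns by (i,j) = (0,0), (0,1), (0,2), (1,0), (1,1), (1,2)) is [[8, 14, 10, 10, 10, 6], [1, -2, 0, 0, 0, 2], [0, -6, -4, -2, -2, 0]].
There the 3×3 minor on rows k ∈ {0, 1, 2}, columns (i,j) ∈ {(0,0), (0,1), (0,2)} is det [[8, 14, 10], [1, -2, 0], [0, -6, -4]] = 60 ≠ 0, so this unfolding has rank ≥ 3; CP rank is at least every unfolding rank, so rank(T) ≥ 3. (Flattening ranks never certify an upper bound on CP rank; for that we must actually write T with 3 rank-1 terms.)
Upper bound: T is a sum of 3 rank-1 terms, T = [1, 0] ⊗ [1, -2, -2] ⊗ [-2, 1, 2] + [1, 1] ⊗ [1, 1, 1] ⊗ [2, 4, 2] + [1, 1] ⊗ [2, 2, 1] ⊗ [4, -2, -2] (one valid choice — decompositions are not unique — normalised so each a, b is primitive with positive first nonzero entry; check it by expanding all entries), so rank(T) ≤ 3.
These bounds meet, so rank(T) = 3.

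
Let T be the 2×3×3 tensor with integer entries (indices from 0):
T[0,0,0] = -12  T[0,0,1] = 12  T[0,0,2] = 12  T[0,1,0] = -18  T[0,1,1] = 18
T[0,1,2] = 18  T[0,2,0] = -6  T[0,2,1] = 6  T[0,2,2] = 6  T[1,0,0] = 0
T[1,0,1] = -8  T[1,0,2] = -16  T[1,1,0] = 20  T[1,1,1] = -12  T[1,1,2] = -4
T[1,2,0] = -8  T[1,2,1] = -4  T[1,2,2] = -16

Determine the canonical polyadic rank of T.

Lower bound: the mode-1 unfolding of T (rows indexed by i, columns by (j,k) = (0,0), (0,1), (0,2), (1,0), (1,1), (1,2), (2,0), (2,1), (2,2)) is [[-12, 12, 12, -18, 18, 18, -6, 6, 6], [0, -8, -16, 20, -12, -4, -8, -4, -16]].
There the 2×2 minor on rows i ∈ {0, 1}, columns (j,k) ∈ {(0,0), (0,1)} is det [[-12, 12], [0, -8]] = 96 ≠ 0, so this unfolding has rank ≥ 2; CP rank is at least every unfolding rank, so rank(T) ≥ 2. (This is only a lower bound: in general the CP rank may exceed every unfolding rank, so we still need to exhibit 2 rank-1 terms summing to T.)
Upper bound — finding two terms. Write S_k = T[:,:,k] for the frontal slices: S₀ = [[-12, -18, -6], [0, 20, -8]], S₁ = [[12, 18, 6], [-8, -12, -4]], S₂ = [[12, 18, 6], [-16, -4, -16]].
If T = a₁ ⊗ b₁ ⊗ c₁ + a₂ ⊗ b₂ ⊗ c₂ then each S_k = c₁[k]·a₁b₁ᵀ + c₂[k]·a₂b₂ᵀ. S₀ and S₁ are linearly independent, so a₁b₁ᵀ and a₂b₂ᵀ must span the same plane of matrices: they are the rank-1 matrices of the form x·S₀ + y·S₁.
The 2×2 minor of x·S₀ + y·S₁ on rows {0,1}, columns {0,1} is −240·x² + 240·xy = (-240)·(x − y)(x), vanishing at (x:y) = (1:1) and (0:1).
M₁ = S₀ + S₁ = [[0, 0, 0], [-8, 8, -12]] = (-4)·[0, 1][2, -2, 3]ᵀ and M₂ = S₁ = [[12, 18, 6], [-8, -12, -4]] = 2·[3, -2][2, 3, 1]ᵀ, so take a₁ = [0, 1], b₁ = [2, -2, 3], a₂ = [3, -2], b₂ = [2, 3, 1].
Each slice is an integer combination of E₁ = a₁b₁ᵀ and E₂ = a₂b₂ᵀ: S₀ = −4·E₁ − 2·E₂, S₁ = 2·E₂, S₂ = −4·E₁ + 2·E₂; reading off coefficients, c₁ = [-4, 0, -4] and c₂ = [-2, 2, 2].
Hence T = [0, 1] ⊗ [2, -2, 3] ⊗ [-4, 0, -4] + [3, -2] ⊗ [2, 3, 1] ⊗ [-2, 2, 2], so rank(T) ≤ 2.
These bounds meet, so rank(T) = 2.

2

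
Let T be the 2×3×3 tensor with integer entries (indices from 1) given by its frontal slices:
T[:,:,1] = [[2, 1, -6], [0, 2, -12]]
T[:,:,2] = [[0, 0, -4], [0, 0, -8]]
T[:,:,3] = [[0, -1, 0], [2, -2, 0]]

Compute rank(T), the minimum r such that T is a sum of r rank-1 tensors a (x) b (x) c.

3

Lower bound: the mode-3 unfolding of T (rows indexed by k, columns by (i,j) = (1,1), (1,2), (1,3), (2,1), (2,2), (2,3)) is [[2, 1, -6, 0, 2, -12], [0, 0, -4, 0, 0, -8], [0, -1, 0, 2, -2, 0]].
There the 3×3 minor on rows k ∈ {1, 2, 3}, columns (i,j) ∈ {(1,1), (1,2), (1,3)} is det [[2, 1, -6], [0, 0, -4], [0, -1, 0]] = -8 ≠ 0, so this unfolding has rank ≥ 3; CP rank is at least every unfolding rank, so rank(T) ≥ 3. (Flattening ranks never certify an upper bound on CP rank; for that we must actually write T with 3 rank-1 terms.)
Upper bound: T is a sum of 3 rank-1 terms, T = (1, 1) (x) (1, 0, 0) (x) (4, 0, -2) + (1, 2) (x) (0, 0, 1) (x) (-4, -4, -2) + (1, 2) (x) (2, -1, 2) (x) (-1, 0, 1) (one valid choice — decompositions are not unique — normalised so each a, b is primitive with positive first nonzero entry; check it by expanding all entries), so rank(T) ≤ 3.
These bounds meet, so rank(T) = 3.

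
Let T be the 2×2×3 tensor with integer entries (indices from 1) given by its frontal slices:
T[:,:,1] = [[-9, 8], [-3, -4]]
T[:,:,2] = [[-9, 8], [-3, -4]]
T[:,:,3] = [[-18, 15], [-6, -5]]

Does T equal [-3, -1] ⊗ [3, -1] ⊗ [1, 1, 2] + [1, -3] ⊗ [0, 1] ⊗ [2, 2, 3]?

Reconstruct entry (1,2,1) from the claimed factors: Σₗ aₗ[1]bₗ[2]cₗ[1] = (-3)·(-1)·(1) + (1)·(1)·(2) = 5, but T[1,2,1] = 8. The claim is false.

No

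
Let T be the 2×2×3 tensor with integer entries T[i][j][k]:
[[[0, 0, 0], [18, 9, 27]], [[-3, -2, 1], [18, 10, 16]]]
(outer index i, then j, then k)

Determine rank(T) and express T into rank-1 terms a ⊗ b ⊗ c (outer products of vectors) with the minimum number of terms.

rank(T) = 2

Lower bound: the mode-1 unfolding of T (rows indexed by i, columns by (j,k) = (0,0), (0,1), (0,2), (1,0), (1,1), (1,2)) is [[0, 0, 0, 18, 9, 27], [-3, -2, 1, 18, 10, 16]].
There the 2×2 minor on rows i ∈ {0, 1}, columns (j,k) ∈ {(0,0), (1,0)} is det [[0, 18], [-3, 18]] = 54 ≠ 0, so this unfolding has rank ≥ 2; CP rank is at least every unfolding rank, so rank(T) ≥ 2. (Unfolding ranks only ever bound the CP rank from below — rank(T) can be strictly larger than all of them — so the matching upper bound has to come from an explicit 2-term decomposition.)
Upper bound — finding two terms. Write S_k = T[:,:,k] for the frontal slices: S₀ = [[0, 18], [-3, 18]], S₁ = [[0, 9], [-2, 10]], S₂ = [[0, 27], [1, 16]].
If T = a₁ ⊗ b₁ ⊗ c₁ + a₂ ⊗ b₂ ⊗ c₂ then each S_k = c₁[k]·a₁b₁ᵀ + c₂[k]·a₂b₂ᵀ. S₀ and S₁ are linearly independent, so a₁b₁ᵀ and a₂b₂ᵀ must span the same plane of matrices: they are the rank-1 matrices of the form x·S₀ + y·S₁.
det(x·S₀ + y·S₁) is 54·x² + 63·xy + 18·y² = 9·(3·x + 2·y)(2·x + y), vanishing at (x:y) = (2:-3) and (1:-2).
M₁ = 2·S₀ − 3·S₁ = [[0, 9], [0, 6]] = 3·(3, 2)(0, 1)ᵀ and M₂ = S₀ − 2·S₁ = [[0, 0], [1, -2]] = (0, 1)(1, -2)ᵀ, so take a₁ = (3, 2), b₁ = (0, 1), a₂ = (0, 1), b₂ = (1, -2).
Each slice is an integer combination of E₁ = a₁b₁ᵀ and E₂ = a₂b₂ᵀ: S₀ = 6·E₁ − 3·E₂, S₁ = 3·E₁ − 2·E₂, S₂ = 9·E₁ + E₂; reading off coefficients, c₁ = (6, 3, 9) and c₂ = (-3, -2, 1).
Hence T = (3, 2) ⊗ (0, 1) ⊗ (6, 3, 9) + (0, 1) ⊗ (1, -2) ⊗ (-3, -2, 1), so rank(T) ≤ 2.
These bounds meet, so rank(T) = 2.
Check entry T[0,1,1] = 9: (3)·(1)·(3) + (0)·(-2)·(-2) = 9.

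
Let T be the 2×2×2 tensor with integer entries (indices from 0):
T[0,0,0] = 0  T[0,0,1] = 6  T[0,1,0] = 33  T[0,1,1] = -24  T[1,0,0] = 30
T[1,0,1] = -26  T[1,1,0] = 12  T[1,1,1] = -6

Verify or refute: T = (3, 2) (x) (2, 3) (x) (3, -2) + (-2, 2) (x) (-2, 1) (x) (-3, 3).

No

Reconstruct entry (0,0,0) from the claimed factors: Σₗ aₗ[0]bₗ[0]cₗ[0] = (3)·(2)·(3) + (-2)·(-2)·(-3) = 6, but T[0,0,0] = 0. The claim is false.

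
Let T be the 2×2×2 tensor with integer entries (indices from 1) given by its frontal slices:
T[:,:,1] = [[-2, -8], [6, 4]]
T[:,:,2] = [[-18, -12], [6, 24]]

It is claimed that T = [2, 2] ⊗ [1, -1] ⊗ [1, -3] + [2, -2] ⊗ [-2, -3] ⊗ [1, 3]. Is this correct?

Reconstruct entrywise from the claimed factors. For example, T[1,1,1] = -2 and Σₗ aₗ[1]bₗ[1]cₗ[1] = (2)·(1)·(1) + (2)·(-2)·(1) = -2; checking all 8 entries, every one matches. The claim holds.

Yes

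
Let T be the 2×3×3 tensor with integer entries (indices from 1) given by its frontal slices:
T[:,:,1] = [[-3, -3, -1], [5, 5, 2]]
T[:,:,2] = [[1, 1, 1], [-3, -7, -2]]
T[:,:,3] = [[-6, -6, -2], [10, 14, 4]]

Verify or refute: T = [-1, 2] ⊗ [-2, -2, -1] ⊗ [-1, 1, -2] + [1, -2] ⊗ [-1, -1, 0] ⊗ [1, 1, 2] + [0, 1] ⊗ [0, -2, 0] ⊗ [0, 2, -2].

Reconstruct entry (2,1,1) from the claimed factors: Σₗ aₗ[2]bₗ[1]cₗ[1] = (2)·(-2)·(-1) + (-2)·(-1)·(1) + (1)·(0)·(0) = 6, but T[2,1,1] = 5. The claim is false.

No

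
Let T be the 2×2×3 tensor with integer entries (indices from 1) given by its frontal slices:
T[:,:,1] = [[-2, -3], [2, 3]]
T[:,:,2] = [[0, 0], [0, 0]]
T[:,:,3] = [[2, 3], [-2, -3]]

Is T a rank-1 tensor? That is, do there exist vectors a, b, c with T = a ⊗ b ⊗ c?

Yes

If T = a ⊗ b ⊗ c then every fibre of T is a multiple of the corresponding factor, so read the factors off the fibres through the nonzero entry T[1,1,1] = -2.
The mode-1 fibre T[:,1,1] = [-2, 2] gives a = [1, -1] (primitive direction); the mode-2 fibre T[1,:,1] = [-2, -3] gives b = [2, 3]; then c[k] = T[1,1,k] / (a[1]·b[1]) = [-2, 0, 2] / 2 = [-1, 0, 1].
Expanding [1, -1] ⊗ [2, 3] ⊗ [-1, 0, 1] reproduces all 12 entries of T, so T = [1, -1] ⊗ [2, 3] ⊗ [-1, 0, 1] and rank(T) ≤ 1.
Equivalently every frontal slice T[:,:,k] is c[k] times the rank-1 matrix [1, -1] ⊗ [2, 3]. So T has rank 1 (it is nonzero).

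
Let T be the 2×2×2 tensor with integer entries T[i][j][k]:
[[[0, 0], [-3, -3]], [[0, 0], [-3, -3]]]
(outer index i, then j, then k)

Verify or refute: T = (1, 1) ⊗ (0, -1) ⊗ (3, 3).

Yes

Reconstruct entrywise from the claimed factors. For example, T[0,0,1] = 0 and Σₗ aₗ[0]bₗ[0]cₗ[1] = (1)·(0)·(3) = 0; checking all 8 entries, every one matches. The claim holds.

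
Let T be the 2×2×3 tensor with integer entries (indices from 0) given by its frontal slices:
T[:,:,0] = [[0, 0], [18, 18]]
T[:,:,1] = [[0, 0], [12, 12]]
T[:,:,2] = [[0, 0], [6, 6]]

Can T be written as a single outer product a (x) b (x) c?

If T = a (x) b (x) c then every fibre of T is a multiple of the corresponding factor, so read the factors off the fibres through the nonzero entry T[1,0,0] = 18.
The mode-1 fibre T[:,0,0] = [0, 18] gives a = (0, 1) (primitive direction); the mode-2 fibre T[1,:,0] = [18, 18] gives b = (1, 1); then c[k] = T[1,0,k] / (a[1]·b[0]) = [18, 12, 6] / 1 = (18, 12, 6).
Expanding (0, 1) (x) (1, 1) (x) (18, 12, 6) reproduces all 12 entries of T, so T = (0, 1) (x) (1, 1) (x) (18, 12, 6) and rank(T) ≤ 1.
Equivalently every frontal slice T[:,:,k] is c[k] times the rank-1 matrix (0, 1) (x) (1, 1). So T has rank 1 (it is nonzero).

Yes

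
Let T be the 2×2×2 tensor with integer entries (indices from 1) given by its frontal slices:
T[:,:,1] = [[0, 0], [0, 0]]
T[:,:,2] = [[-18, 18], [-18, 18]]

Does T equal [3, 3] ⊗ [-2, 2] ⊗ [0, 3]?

Reconstruct entrywise from the claimed factors. For example, T[1,2,2] = 18 and Σₗ aₗ[1]bₗ[2]cₗ[2] = (3)·(2)·(3) = 18; checking all 8 entries, every one matches. The claim holds.

Yes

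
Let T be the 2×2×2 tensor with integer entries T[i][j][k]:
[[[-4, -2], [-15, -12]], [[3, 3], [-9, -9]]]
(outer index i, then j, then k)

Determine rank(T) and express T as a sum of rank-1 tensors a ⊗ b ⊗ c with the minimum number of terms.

Lower bound: the mode-2 unfolding of T (rows indexed by j, columns by (i,k) = (0,0), (0,1), (1,0), (1,1)) is [[-4, -2, 3, 3], [-15, -12, -9, -9]].
There the 2×2 minor on rows j ∈ {0, 1}, columns (i,k) ∈ {(0,0), (0,1)} is det [[-4, -2], [-15, -12]] = 18 ≠ 0, so this unfolding has rank ≥ 2; CP rank is at least every unfolding rank, so rank(T) ≥ 2. (Flattening ranks never certify an upper bound on CP rank; for that we must actually write T with 2 rank-1 terms.)
Upper bound — finding two terms. Write S_k = T[:,:,k] for the frontal slices: S₀ = [[-4, -15], [3, -9]], S₁ = [[-2, -12], [3, -9]].
If T = a₁ ⊗ b₁ ⊗ c₁ + a₂ ⊗ b₂ ⊗ c₂ then each S_k = c₁[k]·a₁b₁ᵀ + c₂[k]·a₂b₂ᵀ. S₀ and S₁ are linearly independent, so a₁b₁ᵀ and a₂b₂ᵀ must span the same plane of matrices: they are the rank-1 matrices of the form x·S₀ + y·S₁.
det(x·S₀ + y·S₁) is 81·x² + 135·xy + 54·y² = 27·(3·x + 2·y)(x + y), vanishing at (x:y) = (2:-3) and (1:-1).
M₁ = 2·S₀ − 3·S₁ = [[-2, 6], [-3, 9]] = −(2, 3)(1, -3)ᵀ and M₂ = S₀ − S₁ = [[-2, -3], [0, 0]] = −(1, 0)(2, 3)ᵀ, so take a₁ = (2, 3), b₁ = (1, -3), a₂ = (1, 0), b₂ = (2, 3).
Each slice is an integer combination of E₁ = a₁b₁ᵀ and E₂ = a₂b₂ᵀ: S₀ = E₁ − 3·E₂, S₁ = E₁ − 2·E₂; reading off coefficients, c₁ = (1, 1) and c₂ = (-3, -2).
Hence T = (2, 3) ⊗ (1, -3) ⊗ (1, 1) + (1, 0) ⊗ (2, 3) ⊗ (-3, -2), so rank(T) ≤ 2.
These bounds meet, so rank(T) = 2.
Check entry T[1,1,0] = -9: (3)·(-3)·(1) + (0)·(3)·(-3) = -9.

rank(T) = 2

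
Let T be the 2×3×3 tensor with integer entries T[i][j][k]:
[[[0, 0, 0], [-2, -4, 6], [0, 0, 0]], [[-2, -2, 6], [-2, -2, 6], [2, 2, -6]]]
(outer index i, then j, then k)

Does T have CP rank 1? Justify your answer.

No

The mode-3 unfolding of T (rows indexed by k, columns by (i,j) = (0,0), (0,1), (0,2), (1,0), (1,1), (1,2)) is [[0, -2, 0, -2, -2, 2], [0, -4, 0, -2, -2, 2], [0, 6, 0, 6, 6, -6]].
There the 2×2 minor on rows k ∈ {0, 1}, columns (i,j) ∈ {(0,1), (1,0)} is det [[-2, -2], [-4, -2]] = -4 ≠ 0, so this unfolding has rank ≥ 2; CP rank is at least every unfolding rank, so rank(T) ≥ 2.
In particular rank(T) ≥ 2 > 1, so T is not rank-1.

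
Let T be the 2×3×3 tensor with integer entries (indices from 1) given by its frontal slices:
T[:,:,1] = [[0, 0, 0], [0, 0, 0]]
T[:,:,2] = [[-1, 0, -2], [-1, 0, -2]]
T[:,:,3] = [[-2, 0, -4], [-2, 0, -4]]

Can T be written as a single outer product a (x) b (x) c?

Yes

If T = a (x) b (x) c then every fibre of T is a multiple of the corresponding factor, so read the factors off the fibres through the nonzero entry T[1,1,2] = -1.
The mode-1 fibre T[:,1,2] = [-1, -1] gives a = [1, 1] (primitive direction); the mode-2 fibre T[1,:,2] = [-1, 0, -2] gives b = [1, 0, 2]; then c[k] = T[1,1,k] / (a[1]·b[1]) = [0, -1, -2] / 1 = [0, -1, -2].
Expanding [1, 1] (x) [1, 0, 2] (x) [0, -1, -2] reproduces all 18 entries of T, so T = [1, 1] (x) [1, 0, 2] (x) [0, -1, -2] and rank(T) ≤ 1.
Equivalently every frontal slice T[:,:,k] is c[k] times the rank-1 matrix [1, 1] (x) [1, 0, 2]. So T has rank 1 (it is nonzero).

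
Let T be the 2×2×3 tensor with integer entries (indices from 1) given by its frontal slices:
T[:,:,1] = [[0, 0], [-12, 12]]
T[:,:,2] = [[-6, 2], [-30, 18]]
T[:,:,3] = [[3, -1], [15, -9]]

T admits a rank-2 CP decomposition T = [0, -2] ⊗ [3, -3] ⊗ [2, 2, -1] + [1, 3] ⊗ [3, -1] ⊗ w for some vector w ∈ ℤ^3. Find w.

Subtract the known terms from T to get the rank-1 residual R = [1, 3] ⊗ [3, -1] ⊗ w, so R[i,j,k] = a[i]·b[j]·w[k]. Pick indices with nonzero a[1]·b[1] = (1)·(3) = 3. Only the fibre through (1,1,·) is needed: R[1,1,:] = T[1,1,:] − Σₗ aₗ[1]bₗ[1]cₗ = [0, -6, 3] − (0)·(3)·[2, 2, -1] = [0, -6, 3]. Then w[k] = R[1,1,k] / 3 for each k, giving w = [0, -6, 3] / 3 = [0, -2, 1].

w = [0, -2, 1]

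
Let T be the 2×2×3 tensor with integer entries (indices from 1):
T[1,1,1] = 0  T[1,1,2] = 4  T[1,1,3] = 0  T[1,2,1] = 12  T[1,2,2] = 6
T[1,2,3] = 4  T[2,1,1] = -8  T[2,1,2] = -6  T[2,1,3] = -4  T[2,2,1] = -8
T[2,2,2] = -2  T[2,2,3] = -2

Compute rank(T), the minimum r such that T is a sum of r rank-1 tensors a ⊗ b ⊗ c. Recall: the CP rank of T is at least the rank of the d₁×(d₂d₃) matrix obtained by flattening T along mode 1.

3

Lower bound: the mode-3 unfolding of T (rows indexed by k, columns by (i,j) = (1,1), (1,2), (2,1), (2,2)) is [[0, 12, -8, -8], [4, 6, -6, -2], [0, 4, -4, -2]].
There the 3×3 minor on rows k ∈ {1, 2, 3}, columns (i,j) ∈ {(1,1), (1,2), (2,1)} is det [[0, 12, -8], [4, 6, -6], [0, 4, -4]] = 64 ≠ 0, so this unfolding has rank ≥ 3; CP rank is at least every unfolding rank, so rank(T) ≥ 3. (This is only a lower bound: in general the CP rank may exceed every unfolding rank, so we still need to exhibit 3 rank-1 terms summing to T.)
Upper bound: T is a sum of 3 rank-1 terms, T = [1, -1] ⊗ [0, 1] ⊗ [4, -2, 0] + [2, -1] ⊗ [1, 1] ⊗ [4, 4, 2] + [2, 1] ⊗ [1, 0] ⊗ [-4, -2, -2] (written with every a and b primitive with positive leading entry and the scale carried by c; CP decompositions are not unique, and this one is verified by expanding entrywise), so rank(T) ≤ 3.
These bounds meet, so rank(T) = 3.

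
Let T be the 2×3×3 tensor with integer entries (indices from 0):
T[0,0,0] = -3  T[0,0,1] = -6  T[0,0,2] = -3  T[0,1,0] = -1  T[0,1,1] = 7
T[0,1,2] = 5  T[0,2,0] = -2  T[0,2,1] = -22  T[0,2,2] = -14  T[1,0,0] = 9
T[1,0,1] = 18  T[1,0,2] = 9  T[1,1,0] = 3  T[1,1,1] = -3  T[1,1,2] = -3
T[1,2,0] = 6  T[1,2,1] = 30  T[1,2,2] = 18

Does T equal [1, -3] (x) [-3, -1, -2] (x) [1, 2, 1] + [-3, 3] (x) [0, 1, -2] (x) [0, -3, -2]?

Reconstruct entrywise from the claimed factors. For example, T[0,2,0] = -2 and Σₗ aₗ[0]bₗ[2]cₗ[0] = (1)·(-2)·(1) + (-3)·(-2)·(0) = -2; checking all 18 entries, every one matches. The claim holds.

Yes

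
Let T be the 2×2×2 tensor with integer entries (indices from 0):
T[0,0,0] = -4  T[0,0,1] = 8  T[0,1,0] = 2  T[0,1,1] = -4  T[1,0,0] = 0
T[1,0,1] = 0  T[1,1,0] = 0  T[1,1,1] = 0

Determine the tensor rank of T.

Lower bound: T ≠ 0 (e.g. T[0,0,0] = -4), so rank(T) ≥ 1.
Upper bound: the mode-1 fibre T[:,0,0] = [-4, 0] gives a = (1, 0) (primitive direction); the mode-2 fibre T[0,:,0] = [-4, 2] gives b = (2, -1); then c[k] = T[0,0,k] / (a[0]·b[0]) = [-4, 8] / 2 = (-2, 4).
Expanding (1, 0) ⊗ (2, -1) ⊗ (-2, 4) reproduces all 8 entries of T, so T = (1, 0) ⊗ (2, -1) ⊗ (-2, 4) and rank(T) ≤ 1.
These bounds meet, so rank(T) = 1.

1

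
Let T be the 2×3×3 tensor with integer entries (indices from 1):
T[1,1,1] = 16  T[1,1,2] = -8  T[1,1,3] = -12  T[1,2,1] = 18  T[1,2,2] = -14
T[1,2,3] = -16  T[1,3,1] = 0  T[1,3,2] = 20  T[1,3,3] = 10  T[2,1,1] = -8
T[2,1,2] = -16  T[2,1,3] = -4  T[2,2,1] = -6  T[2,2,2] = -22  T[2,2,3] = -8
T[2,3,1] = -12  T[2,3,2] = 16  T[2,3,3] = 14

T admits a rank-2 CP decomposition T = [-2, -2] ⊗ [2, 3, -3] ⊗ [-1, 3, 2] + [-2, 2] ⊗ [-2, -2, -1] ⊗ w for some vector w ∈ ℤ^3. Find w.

w = [3, 1, -1]

Subtract the known terms from T to get the rank-1 residual R = [-2, 2] ⊗ [-2, -2, -1] ⊗ w, so R[i,j,k] = a[i]·b[j]·w[k]. Pick indices with nonzero a[1]·b[1] = (-2)·(-2) = 4. Only the fibre through (1,1,·) is needed: R[1,1,:] = T[1,1,:] − Σₗ aₗ[1]bₗ[1]cₗ = [16, -8, -12] − (-2)·(2)·[-1, 3, 2] = [12, 4, -4]. Then w[k] = R[1,1,k] / 4 for each k, giving w = [12, 4, -4] / 4 = [3, 1, -1].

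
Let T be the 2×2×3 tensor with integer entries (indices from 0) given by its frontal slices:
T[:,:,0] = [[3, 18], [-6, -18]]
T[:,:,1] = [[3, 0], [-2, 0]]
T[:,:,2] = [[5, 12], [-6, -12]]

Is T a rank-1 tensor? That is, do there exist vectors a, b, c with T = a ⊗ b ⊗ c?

The mode-1 unfolding of T (rows indexed by i, columns by (j,k) = (0,0), (0,1), (0,2), (1,0), (1,1), (1,2)) is [[3, 3, 5, 18, 0, 12], [-6, -2, -6, -18, 0, -12]].
There the 2×2 minor on rows i ∈ {0, 1}, columns (j,k) ∈ {(0,0), (0,1)} is det [[3, 3], [-6, -2]] = 12 ≠ 0, so this unfolding has rank ≥ 2; CP rank is at least every unfolding rank, so rank(T) ≥ 2.
In particular rank(T) ≥ 2 > 1, so T is not rank-1.

No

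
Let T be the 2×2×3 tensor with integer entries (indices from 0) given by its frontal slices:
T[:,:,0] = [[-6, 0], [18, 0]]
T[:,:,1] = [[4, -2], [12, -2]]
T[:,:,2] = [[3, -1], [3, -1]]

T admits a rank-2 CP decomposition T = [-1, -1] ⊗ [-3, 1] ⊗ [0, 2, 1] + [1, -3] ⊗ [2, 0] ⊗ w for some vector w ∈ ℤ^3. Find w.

Subtract the known terms from T to get the rank-1 residual R = [1, -3] ⊗ [2, 0] ⊗ w, so R[i,j,k] = a[i]·b[j]·w[k]. Pick indices with nonzero a[0]·b[0] = (1)·(2) = 2. Only the fibre through (0,0,·) is needed: R[0,0,:] = T[0,0,:] − Σₗ aₗ[0]bₗ[0]cₗ = [-6, 4, 3] − (-1)·(-3)·[0, 2, 1] = [-6, -2, 0]. Then w[k] = R[0,0,k] / 2 for each k, giving w = [-6, -2, 0] / 2 = [-3, -1, 0].

w = [-3, -1, 0]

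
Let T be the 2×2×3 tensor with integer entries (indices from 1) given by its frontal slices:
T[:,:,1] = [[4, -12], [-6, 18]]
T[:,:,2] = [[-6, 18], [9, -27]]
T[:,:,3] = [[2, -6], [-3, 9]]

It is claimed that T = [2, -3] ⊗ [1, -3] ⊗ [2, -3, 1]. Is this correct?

Reconstruct entrywise from the claimed factors. For example, T[1,1,1] = 4 and Σₗ aₗ[1]bₗ[1]cₗ[1] = (2)·(1)·(2) = 4; checking all 12 entries, every one matches. The claim holds.

Yes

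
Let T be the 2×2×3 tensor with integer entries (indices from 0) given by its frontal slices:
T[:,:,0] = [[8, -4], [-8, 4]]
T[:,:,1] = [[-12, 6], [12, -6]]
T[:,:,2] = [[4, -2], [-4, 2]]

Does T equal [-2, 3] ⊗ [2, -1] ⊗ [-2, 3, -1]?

No

Reconstruct entry (1,0,0) from the claimed factors: Σₗ aₗ[1]bₗ[0]cₗ[0] = (3)·(2)·(-2) = -12, but T[1,0,0] = -8. The claim is false.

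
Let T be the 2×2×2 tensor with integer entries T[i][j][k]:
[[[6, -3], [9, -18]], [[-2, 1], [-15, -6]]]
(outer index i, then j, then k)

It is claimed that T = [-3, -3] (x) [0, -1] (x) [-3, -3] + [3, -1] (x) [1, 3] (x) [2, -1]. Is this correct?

Yes

Reconstruct entrywise from the claimed factors. For example, T[1,0,0] = -2 and Σₗ aₗ[1]bₗ[0]cₗ[0] = (-3)·(0)·(-3) + (-1)·(1)·(2) = -2; checking all 8 entries, every one matches. The claim holds.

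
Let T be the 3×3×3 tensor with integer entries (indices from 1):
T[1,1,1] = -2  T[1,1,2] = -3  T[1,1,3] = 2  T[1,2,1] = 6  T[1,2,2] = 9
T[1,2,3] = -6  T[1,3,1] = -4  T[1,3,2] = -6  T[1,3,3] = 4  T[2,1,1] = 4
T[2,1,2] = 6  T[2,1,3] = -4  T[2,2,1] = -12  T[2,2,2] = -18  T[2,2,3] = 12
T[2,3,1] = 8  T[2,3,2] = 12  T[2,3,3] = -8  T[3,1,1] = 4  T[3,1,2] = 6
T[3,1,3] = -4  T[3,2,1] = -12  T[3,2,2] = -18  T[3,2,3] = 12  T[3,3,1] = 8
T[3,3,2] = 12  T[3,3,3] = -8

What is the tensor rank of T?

Lower bound: T ≠ 0 (e.g. T[1,1,1] = -2), so rank(T) ≥ 1.
Upper bound: the mode-1 fibre T[:,1,1] = [-2, 4, 4] gives a = (1, -2, -2) (primitive direction); the mode-2 fibre T[1,:,1] = [-2, 6, -4] gives b = (1, -3, 2); then c[k] = T[1,1,k] / (a[1]·b[1]) = [-2, -3, 2] / 1 = (-2, -3, 2).
Expanding (1, -2, -2) ∘ (1, -3, 2) ∘ (-2, -3, 2) reproduces all 27 entries of T, so T = (1, -2, -2) ∘ (1, -3, 2) ∘ (-2, -3, 2) and rank(T) ≤ 1.
These bounds meet, so rank(T) = 1.

1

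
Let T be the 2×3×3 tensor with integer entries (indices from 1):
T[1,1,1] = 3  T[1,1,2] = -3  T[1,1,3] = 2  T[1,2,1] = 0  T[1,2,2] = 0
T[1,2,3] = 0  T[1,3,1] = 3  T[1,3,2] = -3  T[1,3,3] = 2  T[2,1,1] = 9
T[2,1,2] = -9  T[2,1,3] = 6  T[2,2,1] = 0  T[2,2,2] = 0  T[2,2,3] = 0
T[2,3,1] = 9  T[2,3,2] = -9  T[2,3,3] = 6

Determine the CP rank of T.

1

Lower bound: T ≠ 0 (e.g. T[1,1,1] = 3), so rank(T) ≥ 1.
Upper bound: if T = a ⊗ b ⊗ c then every fibre of T is a multiple of the corresponding factor, so read the factors off the fibres through the nonzero entry T[1,1,1] = 3.
The mode-1 fibre T[:,1,1] = [3, 9] gives a = [1, 3] (primitive direction); the mode-2 fibre T[1,:,1] = [3, 0, 3] gives b = [1, 0, 1]; then c[k] = T[1,1,k] / (a[1]·b[1]) = [3, -3, 2] / 1 = [3, -3, 2].
Expanding [1, 3] ⊗ [1, 0, 1] ⊗ [3, -3, 2] reproduces all 18 entries of T, so T = [1, 3] ⊗ [1, 0, 1] ⊗ [3, -3, 2] and rank(T) ≤ 1.
These bounds meet, so rank(T) = 1.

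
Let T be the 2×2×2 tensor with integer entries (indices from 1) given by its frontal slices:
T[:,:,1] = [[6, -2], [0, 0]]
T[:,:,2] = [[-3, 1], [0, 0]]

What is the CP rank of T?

Lower bound: T ≠ 0 (e.g. T[1,1,1] = 6), so rank(T) ≥ 1.
Upper bound: if T = a ⊗ b ⊗ c then every fibre of T is a multiple of the corresponding factor, so read the factors off the fibres through the nonzero entry T[1,1,1] = 6.
The mode-1 fibre T[:,1,1] = [6, 0] gives a = [1, 0] (primitive direction); the mode-2 fibre T[1,:,1] = [6, -2] gives b = [3, -1]; then c[k] = T[1,1,k] / (a[1]·b[1]) = [6, -3] / 3 = [2, -1].
Expanding [1, 0] ⊗ [3, -1] ⊗ [2, -1] reproduces all 8 entries of T, so T = [1, 0] ⊗ [3, -1] ⊗ [2, -1] and rank(T) ≤ 1.
These bounds meet, so rank(T) = 1.
Check entry T[2,1,1] = 0: (0)·(3)·(2) = 0.

1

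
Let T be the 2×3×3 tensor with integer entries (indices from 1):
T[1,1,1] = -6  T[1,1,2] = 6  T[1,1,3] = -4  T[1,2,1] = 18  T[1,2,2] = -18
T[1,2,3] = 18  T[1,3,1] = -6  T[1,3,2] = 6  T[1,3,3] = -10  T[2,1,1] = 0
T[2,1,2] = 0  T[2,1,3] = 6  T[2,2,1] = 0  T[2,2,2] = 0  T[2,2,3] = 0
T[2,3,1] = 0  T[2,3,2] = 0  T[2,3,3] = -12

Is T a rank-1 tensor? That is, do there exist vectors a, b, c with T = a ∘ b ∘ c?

The mode-1 unfolding of T (rows indexed by i, columns by (j,k) = (1,1), (1,2), (1,3), (2,1), (2,2), (2,3), (3,1), (3,2), (3,3)) is [[-6, 6, -4, 18, -18, 18, -6, 6, -10], [0, 0, 6, 0, 0, 0, 0, 0, -12]].
There the 2×2 minor on rows i ∈ {1, 2}, columns (j,k) ∈ {(1,1), (1,3)} is det [[-6, -4], [0, 6]] = -36 ≠ 0, so this unfolding has rank ≥ 2; CP rank is at least every unfolding rank, so rank(T) ≥ 2.
In particular rank(T) ≥ 2 > 1, so T is not rank-1.

No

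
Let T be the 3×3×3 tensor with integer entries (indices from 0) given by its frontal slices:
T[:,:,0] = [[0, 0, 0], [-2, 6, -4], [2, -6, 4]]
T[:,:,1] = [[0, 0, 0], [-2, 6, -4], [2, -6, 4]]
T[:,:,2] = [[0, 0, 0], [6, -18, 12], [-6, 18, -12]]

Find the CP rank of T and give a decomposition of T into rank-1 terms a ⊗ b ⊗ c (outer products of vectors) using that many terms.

rank(T) = 1

Lower bound: T ≠ 0 (e.g. T[1,0,0] = -2), so rank(T) ≥ 1.
Upper bound: if T = a ⊗ b ⊗ c then every fibre of T is a multiple of the corresponding factor, so read the factors off the fibres through the nonzero entry T[1,0,0] = -2.
The mode-1 fibre T[:,0,0] = [0, -2, 2] gives a = [0, 1, -1] (primitive direction); the mode-2 fibre T[1,:,0] = [-2, 6, -4] gives b = [1, -3, 2]; then c[k] = T[1,0,k] / (a[1]·b[0]) = [-2, -2, 6] / 1 = [-2, -2, 6].
Expanding [0, 1, -1] ⊗ [1, -3, 2] ⊗ [-2, -2, 6] reproduces all 27 entries of T, so T = [0, 1, -1] ⊗ [1, -3, 2] ⊗ [-2, -2, 6] and rank(T) ≤ 1.
These bounds meet, so rank(T) = 1.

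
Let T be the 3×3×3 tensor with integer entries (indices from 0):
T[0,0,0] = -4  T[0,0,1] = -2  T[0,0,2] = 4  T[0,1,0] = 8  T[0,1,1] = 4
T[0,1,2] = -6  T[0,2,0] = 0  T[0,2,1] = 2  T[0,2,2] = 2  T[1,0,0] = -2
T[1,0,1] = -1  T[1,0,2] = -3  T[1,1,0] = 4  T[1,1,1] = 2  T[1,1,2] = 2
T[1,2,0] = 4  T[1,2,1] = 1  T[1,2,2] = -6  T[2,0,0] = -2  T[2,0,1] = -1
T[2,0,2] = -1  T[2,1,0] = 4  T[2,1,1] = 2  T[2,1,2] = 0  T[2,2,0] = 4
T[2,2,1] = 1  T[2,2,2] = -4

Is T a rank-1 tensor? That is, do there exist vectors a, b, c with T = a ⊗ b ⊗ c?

The mode-3 unfolding of T (rows indexed by k, columns by (i,j) = (0,0), (0,1), (0,2), (1,0), (1,1), (1,2), (2,0), (2,1), (2,2)) is [[-4, 8, 0, -2, 4, 4, -2, 4, 4], [-2, 4, 2, -1, 2, 1, -1, 2, 1], [4, -6, 2, -3, 2, -6, -1, 0, -4]].
There the 3×3 minor on rows k ∈ {0, 1, 2}, columns (i,j) ∈ {(0,0), (0,1), (0,2)} is det [[-4, 8, 0], [-2, 4, 2], [4, -6, 2]] = 16 ≠ 0, so this unfolding has rank ≥ 3; CP rank is at least every unfolding rank, so rank(T) ≥ 3.
In particular rank(T) ≥ 3 > 1, so T is not rank-1.

No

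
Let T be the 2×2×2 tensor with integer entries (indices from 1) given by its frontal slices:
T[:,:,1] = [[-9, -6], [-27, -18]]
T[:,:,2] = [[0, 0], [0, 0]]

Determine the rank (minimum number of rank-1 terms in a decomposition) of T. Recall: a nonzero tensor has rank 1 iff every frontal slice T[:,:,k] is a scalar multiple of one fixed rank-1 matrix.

Lower bound: T ≠ 0 (e.g. T[1,1,1] = -9), so rank(T) ≥ 1.
Upper bound: if T = a ∘ b ∘ c then every fibre of T is a multiple of the corresponding factor, so read the factors off the fibres through the nonzero entry T[1,1,1] = -9.
The mode-1 fibre T[:,1,1] = [-9, -27] gives a = [1, 3] (primitive direction); the mode-2 fibre T[1,:,1] = [-9, -6] gives b = [3, 2]; then c[k] = T[1,1,k] / (a[1]·b[1]) = [-9, 0] / 3 = [-3, 0].
Expanding [1, 3] ∘ [3, 2] ∘ [-3, 0] reproduces all 8 entries of T, so T = [1, 3] ∘ [3, 2] ∘ [-3, 0] and rank(T) ≤ 1.
These bounds meet, so rank(T) = 1.

1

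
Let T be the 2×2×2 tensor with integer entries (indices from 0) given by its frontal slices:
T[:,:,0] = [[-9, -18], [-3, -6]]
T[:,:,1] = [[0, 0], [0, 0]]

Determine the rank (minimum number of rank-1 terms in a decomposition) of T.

Lower bound: T ≠ 0 (e.g. T[0,0,0] = -9), so rank(T) ≥ 1.
Upper bound: if T = a (x) b (x) c then every fibre of T is a multiple of the corresponding factor, so read the factors off the fibres through the nonzero entry T[0,0,0] = -9.
The mode-1 fibre T[:,0,0] = [-9, -3] gives a = (3, 1) (primitive direction); the mode-2 fibre T[0,:,0] = [-9, -18] gives b = (1, 2); then c[k] = T[0,0,k] / (a[0]·b[0]) = [-9, 0] / 3 = (-3, 0).
Expanding (3, 1) (x) (1, 2) (x) (-3, 0) reproduces all 8 entries of T, so T = (3, 1) (x) (1, 2) (x) (-3, 0) and rank(T) ≤ 1.
These bounds meet, so rank(T) = 1.
Check entry T[1,1,1] = 0: (1)·(2)·(0) = 0.

1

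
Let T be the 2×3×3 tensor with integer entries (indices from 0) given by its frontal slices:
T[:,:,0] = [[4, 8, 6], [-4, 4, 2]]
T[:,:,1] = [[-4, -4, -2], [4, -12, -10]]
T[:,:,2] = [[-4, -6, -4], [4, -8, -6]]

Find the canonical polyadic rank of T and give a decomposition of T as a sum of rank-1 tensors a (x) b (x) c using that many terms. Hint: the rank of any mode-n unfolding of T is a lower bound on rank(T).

rank(T) = 3

Lower bound: in the mode-2 unfolding of T (rows indexed by j, columns by (i,k)) the 3×3 minor on rows j ∈ {0, 1, 2}, columns (i,k) ∈ {(0,0), (0,1), (1,0)} is det [[4, -4, -4], [8, -4, 4], [6, -2, 2]] = -64 ≠ 0, so that unfolding has rank ≥ 3 and hence rank(T) ≥ 3 (CP rank is at least every unfolding rank, though it can be larger).
Upper bound: T is a sum of 3 rank-1 terms, T = [1, -2] (x) [0, 1, 1] (x) [0, 4, 2] + [1, 0] (x) [2, 1, 1] (x) [4, -4, -4] + [1, 1] (x) [2, -2, -1] (x) [-2, 2, 2] (one valid choice — decompositions are not unique — normalised so each a, b is primitive with positive first nonzero entry; check it by expanding all entries), so rank(T) ≤ 3.
These bounds meet, so rank(T) = 3.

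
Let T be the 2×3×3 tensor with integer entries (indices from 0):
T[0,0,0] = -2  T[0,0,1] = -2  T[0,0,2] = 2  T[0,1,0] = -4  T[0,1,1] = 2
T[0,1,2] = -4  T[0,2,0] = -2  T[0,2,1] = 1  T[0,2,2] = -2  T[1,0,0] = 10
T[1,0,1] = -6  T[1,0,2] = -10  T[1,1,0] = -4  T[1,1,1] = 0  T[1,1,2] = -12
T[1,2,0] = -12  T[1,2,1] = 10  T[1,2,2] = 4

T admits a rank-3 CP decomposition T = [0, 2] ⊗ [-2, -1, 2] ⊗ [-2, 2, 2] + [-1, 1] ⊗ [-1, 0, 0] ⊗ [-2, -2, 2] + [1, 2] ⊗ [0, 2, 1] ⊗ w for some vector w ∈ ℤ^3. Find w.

Subtract the known terms from T to get the rank-1 residual R = [1, 2] ⊗ [0, 2, 1] ⊗ w, so R[i,j,k] = a[i]·b[j]·w[k]. Pick indices with nonzero a[0]·b[1] = (1)·(2) = 2. Only the fibre through (0,1,·) is needed: R[0,1,:] = T[0,1,:] − Σₗ aₗ[0]bₗ[1]cₗ = [-4, 2, -4] − (0)·(-1)·[-2, 2, 2] − (-1)·(0)·[-2, -2, 2] = [-4, 2, -4]. Then w[k] = R[0,1,k] / 2 for each k, giving w = [-4, 2, -4] / 2 = [-2, 1, -2].

w = [-2, 1, -2]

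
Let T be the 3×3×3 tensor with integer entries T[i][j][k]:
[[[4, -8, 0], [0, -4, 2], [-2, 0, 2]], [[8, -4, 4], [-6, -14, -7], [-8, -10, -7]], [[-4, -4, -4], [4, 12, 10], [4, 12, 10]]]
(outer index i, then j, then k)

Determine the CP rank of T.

3

Lower bound: the mode-1 unfolding of T (rows indexed by i, columns by (j,k) = (0,0), (0,1), (0,2), (1,0), (1,1), (1,2), (2,0), (2,1), (2,2)) is [[4, -8, 0, 0, -4, 2, -2, 0, 2], [8, -4, 4, -6, -14, -7, -8, -10, -7], [-4, -4, -4, 4, 12, 10, 4, 12, 10]].
There the 3×3 minor on rows i ∈ {0, 1, 2}, columns (j,k) ∈ {(0,0), (0,1), (1,0)} is det [[4, -8, 0], [8, -4, -6], [-4, -4, 4]] = -96 ≠ 0, so this unfolding has rank ≥ 3; CP rank is at least every unfolding rank, so rank(T) ≥ 3. (Unfolding ranks only ever bound the CP rank from below — rank(T) can be strictly larger than all of them — so the matching upper bound has to come from an explicit 3-term decomposition.)
Upper bound: T is a sum of 3 rank-1 terms, T = [0, 1, -1] (x) [1, -2, -2] (x) [4, 4, 4] + [1, 1, 0] (x) [2, 2, 1] (x) [2, -4, 0] + [2, 1, 2] (x) [0, 1, 1] (x) [-2, 2, 1] (one valid choice — decompositions are not unique — normalised so each a, b is primitive with positive first nonzero entry; check it by expanding all entries), so rank(T) ≤ 3.
These bounds meet, so rank(T) = 3.
Check entry T[2,2,1] = 12: (-1)·(-2)·(4) + (0)·(1)·(-4) + (2)·(1)·(2) = 12.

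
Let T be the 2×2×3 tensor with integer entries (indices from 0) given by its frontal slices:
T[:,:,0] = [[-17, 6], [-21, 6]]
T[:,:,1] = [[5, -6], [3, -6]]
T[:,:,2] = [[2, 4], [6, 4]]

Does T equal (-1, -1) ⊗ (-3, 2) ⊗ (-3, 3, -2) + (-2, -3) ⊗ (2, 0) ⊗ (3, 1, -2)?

Reconstruct entry (0,0,0) from the claimed factors: Σₗ aₗ[0]bₗ[0]cₗ[0] = (-1)·(-3)·(-3) + (-2)·(2)·(3) = -21, but T[0,0,0] = -17. The claim is false.

No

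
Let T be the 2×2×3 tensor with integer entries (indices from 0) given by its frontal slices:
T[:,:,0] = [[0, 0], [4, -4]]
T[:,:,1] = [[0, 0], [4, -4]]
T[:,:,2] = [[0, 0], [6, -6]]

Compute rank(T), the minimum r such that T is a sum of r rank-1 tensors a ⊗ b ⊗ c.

Lower bound: T ≠ 0 (e.g. T[1,0,0] = 4), so rank(T) ≥ 1.
Upper bound: the mode-1 fibre T[:,0,0] = [0, 4] gives a = (0, 1) (primitive direction); the mode-2 fibre T[1,:,0] = [4, -4] gives b = (1, -1); then c[k] = T[1,0,k] / (a[1]·b[0]) = [4, 4, 6] / 1 = (4, 4, 6).
Expanding (0, 1) ⊗ (1, -1) ⊗ (4, 4, 6) reproduces all 12 entries of T, so T = (0, 1) ⊗ (1, -1) ⊗ (4, 4, 6) and rank(T) ≤ 1.
These bounds meet, so rank(T) = 1.

1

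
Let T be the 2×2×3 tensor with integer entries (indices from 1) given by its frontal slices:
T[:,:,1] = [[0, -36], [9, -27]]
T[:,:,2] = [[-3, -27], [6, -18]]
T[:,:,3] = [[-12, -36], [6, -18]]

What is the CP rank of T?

2

Lower bound: in the mode-3 unfolding of T (rows indexed by k, columns by (i,j)) the 2×2 minor on rows k ∈ {1, 2}, columns (i,j) ∈ {(1,1), (1,2)} is det [[0, -36], [-3, -27]] = -108 ≠ 0, so that unfolding has rank ≥ 2 and hence rank(T) ≥ 2 (CP rank is at least every unfolding rank, though it can be larger).
Upper bound: with S_k = T[:,:,k], the two rank-1 terms a₁b₁ᵀ, a₂b₂ᵀ are the rank-1 members of the pencil x·S₁ + y·S₂.
det(x·S₁ + y·S₂) is 324·x² + 540·xy + 216·y² = 108·(3·x + 2·y)(x + y), vanishing at (x:y) = (2:-3) and (1:-1).
M₁ = 2·S₁ − 3·S₂ = [[9, 9], [0, 0]] = 9·(1, 0)(1, 1)ᵀ and M₂ = S₁ − S₂ = [[3, -9], [3, -9]] = 3·(1, 1)(1, -3)ᵀ, so take a₁ = (1, 0), b₁ = (1, 1), a₂ = (1, 1), b₂ = (1, -3).
Each slice is an integer combination of E₁ = a₁b₁ᵀ and E₂ = a₂b₂ᵀ: S₁ = −9·E₁ + 9·E₂, S₂ = −9·E₁ + 6·E₂, S₃ = −18·E₁ + 6·E₂; reading off coefficients, c₁ = (-9, -9, -18) and c₂ = (9, 6, 6).
Hence T = (1, 0) (x) (1, 1) (x) (-9, -9, -18) + (1, 1) (x) (1, -3) (x) (9, 6, 6), so rank(T) ≤ 2.
These bounds meet, so rank(T) = 2.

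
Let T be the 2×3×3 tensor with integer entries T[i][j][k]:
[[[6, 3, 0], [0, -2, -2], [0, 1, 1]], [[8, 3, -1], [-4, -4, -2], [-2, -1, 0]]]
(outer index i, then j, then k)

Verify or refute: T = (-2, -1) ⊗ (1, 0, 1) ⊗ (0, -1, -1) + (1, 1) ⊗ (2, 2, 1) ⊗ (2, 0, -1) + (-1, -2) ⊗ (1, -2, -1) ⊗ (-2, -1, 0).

Reconstruct entrywise from the claimed factors. For example, T[1,0,0] = 8 and Σₗ aₗ[1]bₗ[0]cₗ[0] = (-1)·(1)·(0) + (1)·(2)·(2) + (-2)·(1)·(-2) = 8; checking all 18 entries, every one matches. The claim holds.

Yes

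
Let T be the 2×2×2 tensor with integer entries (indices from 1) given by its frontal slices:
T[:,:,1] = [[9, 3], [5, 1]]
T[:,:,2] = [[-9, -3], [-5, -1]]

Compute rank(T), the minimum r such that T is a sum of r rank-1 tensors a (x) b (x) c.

2

Lower bound: the mode-1 unfolding of T (rows indexed by i, columns by (j,k) = (1,1), (1,2), (2,1), (2,2)) is [[9, -9, 3, -3], [5, -5, 1, -1]].
There the 2×2 minor on rows i ∈ {1, 2}, columns (j,k) ∈ {(1,1), (2,1)} is det [[9, 3], [5, 1]] = -6 ≠ 0, so this unfolding has rank ≥ 2; CP rank is at least every unfolding rank, so rank(T) ≥ 2. (This is only a lower bound: in general the CP rank may exceed every unfolding rank, so we still need to exhibit 2 rank-1 terms summing to T.)
Upper bound — finding two terms. Every mode-3 slice of T is a multiple of one matrix: T[:,:,k] = c[k]·M with c = [1, -1] and M = [[9, 3], [5, 1]] (rows indexed by i, columns by j). So it suffices to write M as a sum of two rank-1 matrices.
Splitting M by its rows (i = 1, 2), M = [1, 0][9, 3]ᵀ + [0, 1][5, 1]ᵀ.
Hence T = [1, 0] (x) [9, 3] (x) [1, -1] + [0, 1] (x) [5, 1] (x) [1, -1], so rank(T) ≤ 2.
These bounds meet, so rank(T) = 2.
Check entry T[2,1,2] = -5: (0)·(9)·(-1) + (1)·(5)·(-1) = -5.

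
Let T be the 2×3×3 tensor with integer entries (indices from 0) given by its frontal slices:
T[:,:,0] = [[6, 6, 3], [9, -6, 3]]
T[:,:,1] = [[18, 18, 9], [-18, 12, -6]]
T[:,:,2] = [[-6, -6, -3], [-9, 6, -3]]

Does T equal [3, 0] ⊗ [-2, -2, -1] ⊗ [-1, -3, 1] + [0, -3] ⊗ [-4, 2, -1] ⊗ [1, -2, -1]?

No

Reconstruct entry (1,0,0) from the claimed factors: Σₗ aₗ[1]bₗ[0]cₗ[0] = (0)·(-2)·(-1) + (-3)·(-4)·(1) = 12, but T[1,0,0] = 9. The claim is false.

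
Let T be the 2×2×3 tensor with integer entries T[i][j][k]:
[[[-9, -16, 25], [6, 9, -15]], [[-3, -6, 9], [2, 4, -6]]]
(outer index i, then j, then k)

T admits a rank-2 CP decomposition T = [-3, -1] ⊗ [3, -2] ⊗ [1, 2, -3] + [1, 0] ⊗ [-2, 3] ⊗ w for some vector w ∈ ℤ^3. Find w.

w = [0, -1, 1]

Subtract the known terms from T to get the rank-1 residual R = [1, 0] ⊗ [-2, 3] ⊗ w, so R[i,j,k] = a[i]·b[j]·w[k]. Pick indices with nonzero a[0]·b[0] = (1)·(-2) = -2. Only the fibre through (0,0,·) is needed: R[0,0,:] = T[0,0,:] − Σₗ aₗ[0]bₗ[0]cₗ = [-9, -16, 25] − (-3)·(3)·[1, 2, -3] = [0, 2, -2]. Then w[k] = R[0,0,k] / -2 for each k, giving w = [0, 2, -2] / -2 = [0, -1, 1].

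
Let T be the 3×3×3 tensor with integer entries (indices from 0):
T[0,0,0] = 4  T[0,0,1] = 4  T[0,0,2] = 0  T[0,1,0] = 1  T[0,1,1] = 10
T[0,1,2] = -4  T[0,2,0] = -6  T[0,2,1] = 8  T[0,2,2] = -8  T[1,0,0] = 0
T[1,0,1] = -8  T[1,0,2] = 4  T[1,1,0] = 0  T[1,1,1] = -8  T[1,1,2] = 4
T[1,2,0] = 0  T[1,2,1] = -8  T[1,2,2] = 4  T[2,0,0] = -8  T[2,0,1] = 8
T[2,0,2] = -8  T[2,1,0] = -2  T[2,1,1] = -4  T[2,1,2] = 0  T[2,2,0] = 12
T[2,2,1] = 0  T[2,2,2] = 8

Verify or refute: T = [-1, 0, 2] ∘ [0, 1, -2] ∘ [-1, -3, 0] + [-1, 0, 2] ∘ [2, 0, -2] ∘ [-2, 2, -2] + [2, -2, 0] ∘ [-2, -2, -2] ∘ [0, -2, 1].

Reconstruct entry (0,1,1) from the claimed factors: Σₗ aₗ[0]bₗ[1]cₗ[1] = (-1)·(1)·(-3) + (-1)·(0)·(2) + (2)·(-2)·(-2) = 11, but T[0,1,1] = 10. The claim is false.

No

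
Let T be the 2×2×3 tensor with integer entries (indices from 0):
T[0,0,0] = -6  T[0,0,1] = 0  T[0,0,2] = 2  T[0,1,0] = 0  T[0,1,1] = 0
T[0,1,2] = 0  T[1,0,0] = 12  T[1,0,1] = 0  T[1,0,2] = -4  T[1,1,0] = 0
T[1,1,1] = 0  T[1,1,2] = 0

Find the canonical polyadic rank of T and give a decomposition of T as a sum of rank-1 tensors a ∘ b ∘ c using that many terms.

Lower bound: T ≠ 0 (e.g. T[0,0,0] = -6), so rank(T) ≥ 1.
Upper bound: if T = a ∘ b ∘ c then every fibre of T is a multiple of the corresponding factor, so read the factors off the fibres through the nonzero entry T[0,0,0] = -6.
The mode-1 fibre T[:,0,0] = [-6, 12] gives a = [1, -2] (primitive direction); the mode-2 fibre T[0,:,0] = [-6, 0] gives b = [1, 0]; then c[k] = T[0,0,k] / (a[0]·b[0]) = [-6, 0, 2] / 1 = [-6, 0, 2].
Expanding [1, -2] ∘ [1, 0] ∘ [-6, 0, 2] reproduces all 12 entries of T, so T = [1, -2] ∘ [1, 0] ∘ [-6, 0, 2] and rank(T) ≤ 1.
These bounds meet, so rank(T) = 1.

rank(T) = 1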